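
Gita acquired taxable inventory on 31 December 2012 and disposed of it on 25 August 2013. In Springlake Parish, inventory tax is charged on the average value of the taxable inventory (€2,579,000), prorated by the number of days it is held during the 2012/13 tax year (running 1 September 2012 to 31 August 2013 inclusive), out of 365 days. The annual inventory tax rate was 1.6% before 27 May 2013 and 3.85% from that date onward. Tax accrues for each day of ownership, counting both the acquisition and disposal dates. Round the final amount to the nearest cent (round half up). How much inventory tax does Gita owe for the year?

31 December 2012 – 26 May 2013: 147 days at 1.6% → €2,579,000 × 1.6% × 147/365 = €16,618.6521
27 May – 25 August 2013: 91 days at 3.85% → €2,579,000 × 3.85% × 91/365 = €24,754.8671
Total = €41,373.5192

€41,373.52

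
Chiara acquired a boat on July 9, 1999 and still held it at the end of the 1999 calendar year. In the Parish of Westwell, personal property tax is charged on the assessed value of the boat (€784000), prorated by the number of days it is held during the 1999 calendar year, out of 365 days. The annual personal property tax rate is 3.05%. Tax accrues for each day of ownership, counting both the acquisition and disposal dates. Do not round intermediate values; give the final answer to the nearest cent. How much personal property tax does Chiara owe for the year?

Days held (July 9 – December 31, 1999): 176 out of 365
Tax = €784000 × 3.05% × 176/365 = €11530.1699

€11530.17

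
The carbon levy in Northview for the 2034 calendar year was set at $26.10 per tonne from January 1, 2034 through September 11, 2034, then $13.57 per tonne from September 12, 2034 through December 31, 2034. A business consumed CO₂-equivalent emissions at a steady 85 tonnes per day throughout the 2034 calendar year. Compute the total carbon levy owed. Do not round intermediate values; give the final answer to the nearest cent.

$691,531.95

January 1 – September 11, 2034: 254 days × 85 tonnes/day = 21,590 tonnes at $26.10/tonne → $563,499.00
September 12 – December 31, 2034: 111 days × 85 tonnes/day = 9,435 tonnes at $13.57/tonne → $128,032.95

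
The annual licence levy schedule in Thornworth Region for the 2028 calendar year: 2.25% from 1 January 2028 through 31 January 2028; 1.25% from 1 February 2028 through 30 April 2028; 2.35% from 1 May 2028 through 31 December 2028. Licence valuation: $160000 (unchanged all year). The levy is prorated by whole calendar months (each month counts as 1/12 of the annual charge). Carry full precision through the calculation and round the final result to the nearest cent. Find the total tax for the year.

$3306.67

1 January – 31 January 2028: 1 month at 2.25% → $160000 × 2.25% × 1/12 = $300.0000
1 February – 30 April 2028: 3 months at 1.25% → $160000 × 1.25% × 3/12 = $500.0000
1 May – 31 December 2028: 8 months at 2.35% → $160000 × 2.35% × 8/12 = $2506.6667
Total = $3306.6667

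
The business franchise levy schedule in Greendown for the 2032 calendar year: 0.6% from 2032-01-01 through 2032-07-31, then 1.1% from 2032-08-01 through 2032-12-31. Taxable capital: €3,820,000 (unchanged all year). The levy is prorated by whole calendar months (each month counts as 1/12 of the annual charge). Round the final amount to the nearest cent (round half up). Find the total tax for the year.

€30,878.33

2032-01-01 to 2032-07-31: 7 months at 0.6% → €3,820,000 × 0.6% × 7/12 = €13,370.0000
2032-08-01 to 2032-12-31: 5 months at 1.1% → €3,820,000 × 1.1% × 5/12 = €17,508.3333
Total = €30,878.3333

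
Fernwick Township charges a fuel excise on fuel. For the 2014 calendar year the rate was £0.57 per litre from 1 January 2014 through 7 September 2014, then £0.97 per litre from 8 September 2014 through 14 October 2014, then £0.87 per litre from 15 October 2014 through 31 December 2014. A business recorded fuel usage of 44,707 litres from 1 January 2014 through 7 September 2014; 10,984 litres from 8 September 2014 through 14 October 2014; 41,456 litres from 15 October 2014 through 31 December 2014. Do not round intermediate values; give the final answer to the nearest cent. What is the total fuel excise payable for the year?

1 January – 7 September 2014: 44,707 litres at £0.57/litre → £25,482.99
8 September – 14 October 2014: 10,984 litres at £0.97/litre → £10,654.48
15 October – 31 December 2014: 41,456 litres at £0.87/litre → £36,066.72

£72,204.19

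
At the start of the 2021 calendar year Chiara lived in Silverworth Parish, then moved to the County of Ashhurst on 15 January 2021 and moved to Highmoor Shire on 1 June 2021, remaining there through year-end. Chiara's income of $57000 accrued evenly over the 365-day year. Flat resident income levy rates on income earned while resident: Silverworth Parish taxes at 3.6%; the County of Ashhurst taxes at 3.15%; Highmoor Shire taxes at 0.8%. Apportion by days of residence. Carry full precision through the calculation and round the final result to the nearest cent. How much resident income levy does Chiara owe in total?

Silverworth Parish, 1 January – 14 January 2021: 14 days → $57000 × 3.6% × 14/365 = $78.7068
The County of Ashhurst, 15 January – 31 May 2021: 137 days → $57000 × 3.15% × 137/365 = $673.9274
Highmoor Shire, 1 June – 31 December 2021: 214 days → $57000 × 0.8% × 214/365 = $267.3534
Total = $1019.9877

$1019.99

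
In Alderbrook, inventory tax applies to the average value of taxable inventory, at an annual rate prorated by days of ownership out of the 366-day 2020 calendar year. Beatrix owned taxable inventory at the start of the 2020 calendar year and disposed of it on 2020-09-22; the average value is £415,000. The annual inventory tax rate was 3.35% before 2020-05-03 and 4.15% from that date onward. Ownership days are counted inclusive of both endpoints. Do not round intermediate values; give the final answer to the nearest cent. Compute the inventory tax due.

2020-01-01 to 2020-05-02: 123 days at 3.35% → £415,000 × 3.35% × 123/366 = £4,672.1516
2020-05-03 to 2020-09-22: 143 days at 4.15% → £415,000 × 4.15% × 143/366 = £6,729.0096
Total = £11,401.1612

£11,401.16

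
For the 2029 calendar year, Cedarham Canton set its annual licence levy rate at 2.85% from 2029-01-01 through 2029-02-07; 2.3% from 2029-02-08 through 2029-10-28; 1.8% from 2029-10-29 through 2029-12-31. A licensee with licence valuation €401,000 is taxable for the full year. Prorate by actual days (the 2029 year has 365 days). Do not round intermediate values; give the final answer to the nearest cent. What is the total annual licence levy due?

€9,101.05

2029-01-01 to 2029-02-07: 38 days at 2.85% → €401,000 × 2.85% × 38/365 = €1,189.8164
2029-02-08 to 2029-10-28: 263 days at 2.3% → €401,000 × 2.3% × 263/365 = €6,645.6137
2029-10-29 to 2029-12-31: 64 days at 1.8% → €401,000 × 1.8% × 64/365 = €1,265.6219
Total = €9,101.0521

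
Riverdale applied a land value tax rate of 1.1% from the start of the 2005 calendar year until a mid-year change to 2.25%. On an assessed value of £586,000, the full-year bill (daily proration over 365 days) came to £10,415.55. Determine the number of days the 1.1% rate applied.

150 days

Let d = days at the first rate; then 365 − d days at the second rate.
£586,000 × [1.1%·d + 2.25%·(365−d)] / 365 = £10,415.55
Solving gives d = 150, so the new rate took effect on 31 May 2005.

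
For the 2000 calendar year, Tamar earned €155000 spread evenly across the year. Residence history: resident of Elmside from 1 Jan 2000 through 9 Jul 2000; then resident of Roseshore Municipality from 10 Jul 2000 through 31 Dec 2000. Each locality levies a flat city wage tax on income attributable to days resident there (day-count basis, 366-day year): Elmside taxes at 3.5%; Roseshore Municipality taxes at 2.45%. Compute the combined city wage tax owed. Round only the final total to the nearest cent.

Elmside, 1 Jan – 9 Jul 2000: 191 days → €155000 × 3.5% × 191/366 = €2831.0792
Roseshore Municipality, 10 Jul – 31 Dec 2000: 175 days → €155000 × 2.45% × 175/366 = €1815.7445
Total = €4646.8238

€4646.82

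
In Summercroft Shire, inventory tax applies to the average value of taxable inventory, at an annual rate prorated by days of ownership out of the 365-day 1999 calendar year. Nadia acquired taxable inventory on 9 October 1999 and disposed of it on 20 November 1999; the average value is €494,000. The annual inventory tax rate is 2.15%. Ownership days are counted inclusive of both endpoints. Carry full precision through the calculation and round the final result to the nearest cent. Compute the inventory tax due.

Days held (9 October – 20 November 1999): 43 out of 365
Tax = €494,000 × 2.15% × 43/365 = €1,251.2411

€1,251.24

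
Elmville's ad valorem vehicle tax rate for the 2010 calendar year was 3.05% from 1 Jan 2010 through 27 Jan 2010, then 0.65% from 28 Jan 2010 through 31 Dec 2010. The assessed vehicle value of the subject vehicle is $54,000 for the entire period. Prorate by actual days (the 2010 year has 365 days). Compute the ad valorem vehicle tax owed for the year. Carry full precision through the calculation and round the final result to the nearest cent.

$446.87

1 Jan – 27 Jan 2010: 27 days at 3.05% → $54,000 × 3.05% × 27/365 = $121.8329
28 Jan – 31 Dec 2010: 338 days at 0.65% → $54,000 × 0.65% × 338/365 = $325.0356
Total = $446.8685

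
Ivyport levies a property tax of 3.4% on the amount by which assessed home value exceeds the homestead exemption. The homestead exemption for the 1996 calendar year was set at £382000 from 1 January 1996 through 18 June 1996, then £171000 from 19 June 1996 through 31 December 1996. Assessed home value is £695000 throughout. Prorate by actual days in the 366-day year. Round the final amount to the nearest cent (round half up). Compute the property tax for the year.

1 January – 18 June 1996: 170 days, exemption £382000 → (£695000 − £382000) × 3.4% × 170/366 = £4943.0055
19 June – 31 December 1996: 196 days, exemption £171000 → (£695000 − £171000) × 3.4% × 196/366 = £9540.8087
Total = £14483.8142

£14483.81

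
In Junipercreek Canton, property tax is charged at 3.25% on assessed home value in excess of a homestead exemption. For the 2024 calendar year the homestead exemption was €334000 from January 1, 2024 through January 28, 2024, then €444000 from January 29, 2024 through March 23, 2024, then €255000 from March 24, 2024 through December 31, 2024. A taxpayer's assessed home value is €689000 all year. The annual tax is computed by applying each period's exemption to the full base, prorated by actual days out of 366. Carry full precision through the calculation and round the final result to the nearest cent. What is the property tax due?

€12985.53

January 1 – January 28, 2024: 28 days, exemption €334000 → (€689000 − €334000) × 3.25% × 28/366 = €882.6503
January 29 – March 23, 2024: 55 days, exemption €444000 → (€689000 − €444000) × 3.25% × 55/366 = €1196.5505
March 24 – December 31, 2024: 283 days, exemption €255000 → (€689000 − €255000) × 3.25% × 283/366 = €10906.3251
Total = €12985.5260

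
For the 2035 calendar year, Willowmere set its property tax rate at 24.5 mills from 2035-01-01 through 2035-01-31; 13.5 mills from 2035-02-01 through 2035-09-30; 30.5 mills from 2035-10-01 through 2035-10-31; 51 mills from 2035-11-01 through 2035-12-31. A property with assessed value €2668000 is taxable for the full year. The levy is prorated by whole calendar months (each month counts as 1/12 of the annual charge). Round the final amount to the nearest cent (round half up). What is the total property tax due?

2035-01-01 to 2035-01-31: 1 month at 24.5 mills → €2668000 × 2.45% × 1/12 = €5447.1667
2035-02-01 to 2035-09-30: 8 months at 13.5 mills → €2668000 × 1.35% × 8/12 = €24012.0000
2035-10-01 to 2035-10-31: 1 month at 30.5 mills → €2668000 × 3.05% × 1/12 = €6781.1667
2035-11-01 to 2035-12-31: 2 months at 51 mills → €2668000 × 5.1% × 2/12 = €22678.0000
Total = €58918.3333

€58918.33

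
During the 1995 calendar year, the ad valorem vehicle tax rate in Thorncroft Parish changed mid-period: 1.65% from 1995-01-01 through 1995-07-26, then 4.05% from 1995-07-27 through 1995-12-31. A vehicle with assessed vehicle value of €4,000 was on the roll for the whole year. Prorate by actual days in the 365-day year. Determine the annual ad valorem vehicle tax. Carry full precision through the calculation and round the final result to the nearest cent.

1995-01-01 to 1995-07-26: 207 days at 1.65% → €4,000 × 1.65% × 207/365 = €37.4301
1995-07-27 to 1995-12-31: 158 days at 4.05% → €4,000 × 4.05% × 158/365 = €70.1260
Total = €107.5562

€107.56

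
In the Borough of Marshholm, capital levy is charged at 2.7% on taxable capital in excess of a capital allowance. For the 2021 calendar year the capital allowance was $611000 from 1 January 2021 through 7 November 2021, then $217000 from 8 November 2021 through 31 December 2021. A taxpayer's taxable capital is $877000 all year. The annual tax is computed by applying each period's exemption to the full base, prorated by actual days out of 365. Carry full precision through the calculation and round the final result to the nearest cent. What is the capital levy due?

1 January – 7 November 2021: 311 days, exemption $611000 → ($877000 − $611000) × 2.7% × 311/365 = $6119.4575
8 November – 31 December 2021: 54 days, exemption $217000 → ($877000 − $217000) × 2.7% × 54/365 = $2636.3836
Total = $8755.8411

$8755.84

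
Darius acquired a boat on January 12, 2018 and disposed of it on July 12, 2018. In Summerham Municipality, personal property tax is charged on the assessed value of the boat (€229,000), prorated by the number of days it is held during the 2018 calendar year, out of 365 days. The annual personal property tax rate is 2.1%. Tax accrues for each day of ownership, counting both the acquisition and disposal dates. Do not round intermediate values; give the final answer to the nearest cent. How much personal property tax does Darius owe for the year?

Days held (January 12 – July 12, 2018): 182 out of 365
Tax = €229,000 × 2.1% × 182/365 = €2,397.9123

€2,397.91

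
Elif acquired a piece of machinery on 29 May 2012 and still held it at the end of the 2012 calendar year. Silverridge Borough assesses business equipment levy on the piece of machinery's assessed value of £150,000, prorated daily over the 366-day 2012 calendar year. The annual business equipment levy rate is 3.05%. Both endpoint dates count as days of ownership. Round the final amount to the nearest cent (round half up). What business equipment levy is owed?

Days held (29 May – 31 Dec 2012): 217 out of 366
Tax = £150,000 × 3.05% × 217/366 = £2,712.5000

£2,712.50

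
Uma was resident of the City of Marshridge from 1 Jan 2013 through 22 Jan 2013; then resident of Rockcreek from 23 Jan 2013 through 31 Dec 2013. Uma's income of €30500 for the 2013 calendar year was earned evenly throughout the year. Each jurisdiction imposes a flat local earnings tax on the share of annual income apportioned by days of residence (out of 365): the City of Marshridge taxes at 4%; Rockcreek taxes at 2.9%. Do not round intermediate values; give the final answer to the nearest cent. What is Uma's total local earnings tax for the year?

€904.72

The City of Marshridge, 1 Jan – 22 Jan 2013: 22 days → €30500 × 4% × 22/365 = €73.5342
Rockcreek, 23 Jan – 31 Dec 2013: 343 days → €30500 × 2.9% × 343/365 = €831.1877
Total = €904.7219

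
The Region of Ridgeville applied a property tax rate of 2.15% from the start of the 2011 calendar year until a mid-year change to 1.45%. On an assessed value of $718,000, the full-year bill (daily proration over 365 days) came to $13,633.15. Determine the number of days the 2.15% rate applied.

Let d = days at the first rate; then 365 − d days at the second rate.
$718,000 × [2.15%·d + 1.45%·(365−d)] / 365 = $13,633.15
Solving gives d = 234, so the new rate took effect on 23 Aug 2011.

234 days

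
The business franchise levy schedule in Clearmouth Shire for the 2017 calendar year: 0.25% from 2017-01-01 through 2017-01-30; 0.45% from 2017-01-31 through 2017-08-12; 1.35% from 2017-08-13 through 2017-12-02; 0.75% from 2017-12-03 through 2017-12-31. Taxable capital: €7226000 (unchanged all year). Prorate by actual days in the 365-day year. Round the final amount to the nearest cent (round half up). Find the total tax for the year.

2017-01-01 to 2017-01-30: 30 days at 0.25% → €7226000 × 0.25% × 30/365 = €1484.7945
2017-01-31 to 2017-08-12: 194 days at 0.45% → €7226000 × 0.45% × 194/365 = €17283.0082
2017-08-13 to 2017-12-02: 112 days at 1.35% → €7226000 × 1.35% × 112/365 = €29933.4575
2017-12-03 to 2017-12-31: 29 days at 0.75% → €7226000 × 0.75% × 29/365 = €4305.9041
Total = €53007.1644

€53007.16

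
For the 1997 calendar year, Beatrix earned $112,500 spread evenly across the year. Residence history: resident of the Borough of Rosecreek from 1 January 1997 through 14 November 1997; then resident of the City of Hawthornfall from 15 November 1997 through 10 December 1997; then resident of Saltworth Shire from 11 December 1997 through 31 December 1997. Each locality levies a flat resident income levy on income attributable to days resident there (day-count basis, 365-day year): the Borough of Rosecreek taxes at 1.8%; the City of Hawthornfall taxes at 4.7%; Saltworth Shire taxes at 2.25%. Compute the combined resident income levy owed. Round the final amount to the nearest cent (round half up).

$2,286.52

The Borough of Rosecreek, 1 January – 14 November 1997: 318 days → $112,500 × 1.8% × 318/365 = $1,764.2466
The City of Hawthornfall, 15 November – 10 December 1997: 26 days → $112,500 × 4.7% × 26/365 = $376.6438
Saltworth Shire, 11 December – 31 December 1997: 21 days → $112,500 × 2.25% × 21/365 = $145.6336
Total = $2,286.5240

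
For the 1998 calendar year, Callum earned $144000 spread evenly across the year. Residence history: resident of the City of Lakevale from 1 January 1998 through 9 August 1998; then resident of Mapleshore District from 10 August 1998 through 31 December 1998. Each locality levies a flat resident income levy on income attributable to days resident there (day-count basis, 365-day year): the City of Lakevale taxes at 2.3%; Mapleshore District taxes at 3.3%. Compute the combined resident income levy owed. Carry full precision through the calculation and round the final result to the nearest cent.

The City of Lakevale, 1 January – 9 August 1998: 221 days → $144000 × 2.3% × 221/365 = $2005.3479
Mapleshore District, 10 August – 31 December 1998: 144 days → $144000 × 3.3% × 144/365 = $1874.7616
Total = $3880.1096

$3880.11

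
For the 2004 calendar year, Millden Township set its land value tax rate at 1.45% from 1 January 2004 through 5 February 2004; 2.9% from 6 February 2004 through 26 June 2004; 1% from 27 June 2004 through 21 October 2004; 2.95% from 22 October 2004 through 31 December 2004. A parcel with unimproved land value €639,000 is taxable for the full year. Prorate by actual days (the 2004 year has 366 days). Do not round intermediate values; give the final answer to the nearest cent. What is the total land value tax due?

1 January – 5 February 2004: 36 days at 1.45% → €639,000 × 1.45% × 36/366 = €911.3607
6 February – 26 June 2004: 142 days at 2.9% → €639,000 × 2.9% × 142/366 = €7,189.6230
27 June – 21 October 2004: 117 days at 1% → €639,000 × 1% × 117/366 = €2,042.7049
22 October – 31 December 2004: 71 days at 2.95% → €639,000 × 2.95% × 71/366 = €3,656.7910
Total = €13,800.4795

€13,800.48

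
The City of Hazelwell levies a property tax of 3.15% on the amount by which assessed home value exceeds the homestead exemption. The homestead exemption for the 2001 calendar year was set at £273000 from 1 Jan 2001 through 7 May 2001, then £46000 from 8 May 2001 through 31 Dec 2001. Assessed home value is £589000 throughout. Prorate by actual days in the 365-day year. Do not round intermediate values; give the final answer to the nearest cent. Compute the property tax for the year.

£14616.52

1 Jan – 7 May 2001: 127 days, exemption £273000 → (£589000 − £273000) × 3.15% × 127/365 = £3463.4466
8 May – 31 Dec 2001: 238 days, exemption £46000 → (£589000 − £46000) × 3.15% × 238/365 = £11153.0712
Total = £14616.5178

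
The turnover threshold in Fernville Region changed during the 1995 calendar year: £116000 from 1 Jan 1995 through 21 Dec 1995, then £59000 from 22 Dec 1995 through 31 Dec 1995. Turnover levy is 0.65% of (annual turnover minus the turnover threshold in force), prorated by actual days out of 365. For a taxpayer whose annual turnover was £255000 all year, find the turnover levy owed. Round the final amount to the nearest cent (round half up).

1 Jan – 21 Dec 1995: 355 days, exemption £116000 → (£255000 − £116000) × 0.65% × 355/365 = £878.7466
22 Dec – 31 Dec 1995: 10 days, exemption £59000 → (£255000 − £59000) × 0.65% × 10/365 = £34.9041
Total = £913.6507

£913.65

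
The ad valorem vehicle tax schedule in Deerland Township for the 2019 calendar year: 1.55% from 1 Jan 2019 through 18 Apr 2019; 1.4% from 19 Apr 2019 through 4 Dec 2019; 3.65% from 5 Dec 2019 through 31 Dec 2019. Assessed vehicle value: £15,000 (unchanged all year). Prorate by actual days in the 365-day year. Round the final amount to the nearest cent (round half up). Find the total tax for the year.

£241.62

1 Jan – 18 Apr 2019: 108 days at 1.55% → £15,000 × 1.55% × 108/365 = £68.7945
19 Apr – 4 Dec 2019: 230 days at 1.4% → £15,000 × 1.4% × 230/365 = £132.3288
5 Dec – 31 Dec 2019: 27 days at 3.65% → £15,000 × 3.65% × 27/365 = £40.5000
Total = £241.6233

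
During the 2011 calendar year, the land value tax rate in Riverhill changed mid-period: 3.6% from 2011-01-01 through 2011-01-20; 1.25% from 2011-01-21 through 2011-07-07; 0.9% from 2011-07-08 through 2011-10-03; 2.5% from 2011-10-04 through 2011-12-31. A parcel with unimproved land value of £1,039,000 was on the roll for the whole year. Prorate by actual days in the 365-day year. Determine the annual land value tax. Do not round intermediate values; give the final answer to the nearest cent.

£16,615.46

2011-01-01 to 2011-01-20: 20 days at 3.6% → £1,039,000 × 3.6% × 20/365 = £2,049.5342
2011-01-21 to 2011-07-07: 168 days at 1.25% → £1,039,000 × 1.25% × 168/365 = £5,977.8082
2011-07-08 to 2011-10-03: 88 days at 0.9% → £1,039,000 × 0.9% × 88/365 = £2,254.4877
2011-10-04 to 2011-12-31: 89 days at 2.5% → £1,039,000 × 2.5% × 89/365 = £6,333.6301
Total = £16,615.4603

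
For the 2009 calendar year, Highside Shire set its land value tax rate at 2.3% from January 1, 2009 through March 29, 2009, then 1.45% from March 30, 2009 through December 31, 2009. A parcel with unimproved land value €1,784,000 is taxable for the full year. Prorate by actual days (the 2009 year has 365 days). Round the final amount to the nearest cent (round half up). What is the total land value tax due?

January 1 – March 29, 2009: 88 days at 2.3% → €1,784,000 × 2.3% × 88/365 = €9,892.6466
March 30 – December 31, 2009: 277 days at 1.45% → €1,784,000 × 1.45% × 277/365 = €19,631.3315
Total = €29,523.9781

€29,523.98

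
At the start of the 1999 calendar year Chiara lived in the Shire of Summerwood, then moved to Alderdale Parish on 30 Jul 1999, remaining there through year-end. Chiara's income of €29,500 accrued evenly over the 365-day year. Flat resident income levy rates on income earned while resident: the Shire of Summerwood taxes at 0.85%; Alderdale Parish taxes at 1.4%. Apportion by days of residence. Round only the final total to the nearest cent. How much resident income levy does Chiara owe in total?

The Shire of Summerwood, 1 Jan – 29 Jul 1999: 210 days → €29,500 × 0.85% × 210/365 = €144.2671
Alderdale Parish, 30 Jul – 31 Dec 1999: 155 days → €29,500 × 1.4% × 155/365 = €175.3836
Total = €319.6507

€319.65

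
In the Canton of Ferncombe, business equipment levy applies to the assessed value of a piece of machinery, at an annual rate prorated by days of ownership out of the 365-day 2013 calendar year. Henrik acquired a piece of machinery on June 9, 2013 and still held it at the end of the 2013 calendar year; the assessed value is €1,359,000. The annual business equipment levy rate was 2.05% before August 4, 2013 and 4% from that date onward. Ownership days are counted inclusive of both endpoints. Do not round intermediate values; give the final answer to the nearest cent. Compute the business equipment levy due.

June 9 – August 3, 2013: 56 days at 2.05% → €1,359,000 × 2.05% × 56/365 = €4,274.3342
August 4 – December 31, 2013: 150 days at 4% → €1,359,000 × 4% × 150/365 = €22,339.7260
Total = €26,614.0603

€26,614.06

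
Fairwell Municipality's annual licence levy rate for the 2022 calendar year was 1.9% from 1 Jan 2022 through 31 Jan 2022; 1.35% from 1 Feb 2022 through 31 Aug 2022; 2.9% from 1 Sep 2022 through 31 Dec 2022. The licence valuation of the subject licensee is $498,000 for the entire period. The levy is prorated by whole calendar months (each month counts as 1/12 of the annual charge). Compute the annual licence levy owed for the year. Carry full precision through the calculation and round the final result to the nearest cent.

1 Jan – 31 Jan 2022: 1 month at 1.9% → $498,000 × 1.9% × 1/12 = $788.5000
1 Feb – 31 Aug 2022: 7 months at 1.35% → $498,000 × 1.35% × 7/12 = $3,921.7500
1 Sep – 31 Dec 2022: 4 months at 2.9% → $498,000 × 2.9% × 4/12 = $4,814.0000
Total = $9,524.2500

$9,524.25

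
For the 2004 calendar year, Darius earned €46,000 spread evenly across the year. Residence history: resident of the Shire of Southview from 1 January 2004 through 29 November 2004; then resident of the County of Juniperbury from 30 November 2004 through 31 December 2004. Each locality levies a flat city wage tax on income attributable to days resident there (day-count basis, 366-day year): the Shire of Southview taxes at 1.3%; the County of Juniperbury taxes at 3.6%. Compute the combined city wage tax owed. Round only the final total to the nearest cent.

The Shire of Southview, 1 January – 29 November 2004: 334 days → €46,000 × 1.3% × 334/366 = €545.7158
The County of Juniperbury, 30 November – 31 December 2004: 32 days → €46,000 × 3.6% × 32/366 = €144.7869
Total = €690.5027

€690.50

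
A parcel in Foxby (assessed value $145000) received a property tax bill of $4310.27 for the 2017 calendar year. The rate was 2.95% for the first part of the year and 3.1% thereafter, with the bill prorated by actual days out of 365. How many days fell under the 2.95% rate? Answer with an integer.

Let d = days at the first rate; then 365 − d days at the second rate.
$145000 × [2.95%·d + 3.1%·(365−d)] / 365 = $4310.27
Solving gives d = 310, so the new rate took effect on November 7, 2017.

310 days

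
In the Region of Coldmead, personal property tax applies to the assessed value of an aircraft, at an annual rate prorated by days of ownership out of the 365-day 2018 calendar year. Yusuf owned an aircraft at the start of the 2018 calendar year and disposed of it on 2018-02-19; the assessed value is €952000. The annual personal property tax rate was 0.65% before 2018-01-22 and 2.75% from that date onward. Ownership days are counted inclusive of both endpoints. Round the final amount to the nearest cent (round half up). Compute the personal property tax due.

2018-01-01 to 2018-01-21: 21 days at 0.65% → €952000 × 0.65% × 21/365 = €356.0219
2018-01-22 to 2018-02-19: 29 days at 2.75% → €952000 × 2.75% × 29/365 = €2080.0548
Total = €2436.0767

€2436.08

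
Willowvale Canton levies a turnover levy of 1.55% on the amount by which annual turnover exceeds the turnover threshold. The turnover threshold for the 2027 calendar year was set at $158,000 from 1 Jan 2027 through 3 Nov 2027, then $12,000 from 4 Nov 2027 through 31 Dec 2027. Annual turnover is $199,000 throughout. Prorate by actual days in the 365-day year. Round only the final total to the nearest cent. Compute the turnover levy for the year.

$995.10

1 Jan – 3 Nov 2027: 307 days, exemption $158,000 → ($199,000 − $158,000) × 1.55% × 307/365 = $534.5164
4 Nov – 31 Dec 2027: 58 days, exemption $12,000 → ($199,000 − $12,000) × 1.55% × 58/365 = $460.5836
Total = $995.1000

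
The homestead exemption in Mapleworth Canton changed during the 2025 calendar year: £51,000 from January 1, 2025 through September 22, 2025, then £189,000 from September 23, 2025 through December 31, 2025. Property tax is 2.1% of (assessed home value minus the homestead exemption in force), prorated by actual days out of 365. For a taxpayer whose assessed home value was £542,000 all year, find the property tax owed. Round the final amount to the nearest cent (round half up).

£9,517.03

January 1 – September 22, 2025: 265 days, exemption £51,000 → (£542,000 − £51,000) × 2.1% × 265/365 = £7,486.0685
September 23 – December 31, 2025: 100 days, exemption £189,000 → (£542,000 − £189,000) × 2.1% × 100/365 = £2,030.9589
Total = £9,517.0274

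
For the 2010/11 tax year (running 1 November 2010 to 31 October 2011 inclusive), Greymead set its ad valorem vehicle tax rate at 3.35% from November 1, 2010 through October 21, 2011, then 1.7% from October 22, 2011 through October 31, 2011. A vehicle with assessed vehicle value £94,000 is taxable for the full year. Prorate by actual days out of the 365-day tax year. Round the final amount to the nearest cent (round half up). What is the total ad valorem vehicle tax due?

November 1, 2010 – October 21, 2011: 355 days at 3.35% → £94,000 × 3.35% × 355/365 = £3,062.7260
October 22 – October 31, 2011: 10 days at 1.7% → £94,000 × 1.7% × 10/365 = £43.7808
Total = £3,106.5068

£3,106.51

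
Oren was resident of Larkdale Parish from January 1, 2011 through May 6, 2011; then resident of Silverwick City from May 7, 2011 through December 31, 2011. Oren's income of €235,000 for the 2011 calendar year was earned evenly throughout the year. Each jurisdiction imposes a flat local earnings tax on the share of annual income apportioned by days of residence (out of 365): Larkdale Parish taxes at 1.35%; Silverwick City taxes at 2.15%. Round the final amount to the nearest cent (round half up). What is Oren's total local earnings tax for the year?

Larkdale Parish, January 1 – May 6, 2011: 126 days → €235,000 × 1.35% × 126/365 = €1,095.1644
Silverwick City, May 7 – December 31, 2011: 239 days → €235,000 × 2.15% × 239/365 = €3,308.3493
Total = €4,403.5137

€4,403.51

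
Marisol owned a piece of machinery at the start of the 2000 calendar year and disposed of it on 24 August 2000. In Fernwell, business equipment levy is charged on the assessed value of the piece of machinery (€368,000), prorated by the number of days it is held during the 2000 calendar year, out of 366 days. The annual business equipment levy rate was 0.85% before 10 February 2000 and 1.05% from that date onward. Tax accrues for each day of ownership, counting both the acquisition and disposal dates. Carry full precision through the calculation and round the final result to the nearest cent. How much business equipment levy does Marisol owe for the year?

€2,421.66

1 January – 9 February 2000: 40 days at 0.85% → €368,000 × 0.85% × 40/366 = €341.8579
10 February – 24 August 2000: 197 days at 1.05% → €368,000 × 1.05% × 197/366 = €2,079.8033
Total = €2,421.6612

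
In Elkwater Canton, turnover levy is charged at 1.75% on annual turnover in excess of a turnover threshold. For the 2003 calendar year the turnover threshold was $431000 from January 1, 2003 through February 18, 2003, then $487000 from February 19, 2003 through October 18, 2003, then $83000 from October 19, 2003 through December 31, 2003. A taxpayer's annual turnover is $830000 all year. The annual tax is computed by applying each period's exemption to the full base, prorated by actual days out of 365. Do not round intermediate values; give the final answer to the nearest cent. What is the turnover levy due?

January 1 – February 18, 2003: 49 days, exemption $431000 → ($830000 − $431000) × 1.75% × 49/365 = $937.3767
February 19 – October 18, 2003: 242 days, exemption $487000 → ($830000 − $487000) × 1.75% × 242/365 = $3979.7397
October 19 – December 31, 2003: 74 days, exemption $83000 → ($830000 − $83000) × 1.75% × 74/365 = $2650.3151
Total = $7567.4315

$7567.43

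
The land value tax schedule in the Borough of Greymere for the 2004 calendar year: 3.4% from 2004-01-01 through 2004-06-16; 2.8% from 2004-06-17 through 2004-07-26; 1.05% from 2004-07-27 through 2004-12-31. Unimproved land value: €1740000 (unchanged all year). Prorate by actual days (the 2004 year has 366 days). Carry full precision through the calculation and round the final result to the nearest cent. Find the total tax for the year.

€40367.05

2004-01-01 to 2004-06-16: 168 days at 3.4% → €1740000 × 3.4% × 168/366 = €27155.4098
2004-06-17 to 2004-07-26: 40 days at 2.8% → €1740000 × 2.8% × 40/366 = €5324.5902
2004-07-27 to 2004-12-31: 158 days at 1.05% → €1740000 × 1.05% × 158/366 = €7887.0492
Total = €40367.0492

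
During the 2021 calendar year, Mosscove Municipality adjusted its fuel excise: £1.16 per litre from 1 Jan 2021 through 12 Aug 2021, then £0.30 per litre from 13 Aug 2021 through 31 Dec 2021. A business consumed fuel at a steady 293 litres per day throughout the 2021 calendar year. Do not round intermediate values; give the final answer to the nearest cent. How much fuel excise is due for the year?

1 Jan – 12 Aug 2021: 224 days × 293 litres/day = 65,632 litres at £1.16/litre → £76,133.12
13 Aug – 31 Dec 2021: 141 days × 293 litres/day = 41,313 litres at £0.30/litre → £12,393.90

£88,527.02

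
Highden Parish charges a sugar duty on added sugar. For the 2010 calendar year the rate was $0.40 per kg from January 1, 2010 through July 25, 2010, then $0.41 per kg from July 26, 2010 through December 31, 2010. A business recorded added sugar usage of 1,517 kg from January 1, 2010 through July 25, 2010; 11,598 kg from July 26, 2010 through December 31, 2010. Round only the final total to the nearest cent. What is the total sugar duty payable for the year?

$5361.98

January 1 – July 25, 2010: 1,517 kg at $0.40/kg → $606.80
July 26 – December 31, 2010: 11,598 kg at $0.41/kg → $4755.18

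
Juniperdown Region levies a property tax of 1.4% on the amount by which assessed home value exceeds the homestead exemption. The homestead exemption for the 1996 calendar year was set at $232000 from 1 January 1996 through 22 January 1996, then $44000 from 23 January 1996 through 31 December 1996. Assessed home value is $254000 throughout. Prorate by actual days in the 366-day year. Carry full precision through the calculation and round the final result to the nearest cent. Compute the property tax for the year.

1 January – 22 January 1996: 22 days, exemption $232000 → ($254000 − $232000) × 1.4% × 22/366 = $18.5137
23 January – 31 December 1996: 344 days, exemption $44000 → ($254000 − $44000) × 1.4% × 344/366 = $2763.2787
Total = $2781.7923

$2781.79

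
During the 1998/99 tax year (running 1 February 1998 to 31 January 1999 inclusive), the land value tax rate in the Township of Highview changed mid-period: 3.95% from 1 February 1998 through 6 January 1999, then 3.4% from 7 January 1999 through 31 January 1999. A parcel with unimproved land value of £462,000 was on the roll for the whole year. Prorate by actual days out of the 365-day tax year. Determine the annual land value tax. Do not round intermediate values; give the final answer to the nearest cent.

£18,074.96

1 February 1998 – 6 January 1999: 340 days at 3.95% → £462,000 × 3.95% × 340/365 = £16,999.0685
7 January – 31 January 1999: 25 days at 3.4% → £462,000 × 3.4% × 25/365 = £1,075.8904
Total = £18,074.9589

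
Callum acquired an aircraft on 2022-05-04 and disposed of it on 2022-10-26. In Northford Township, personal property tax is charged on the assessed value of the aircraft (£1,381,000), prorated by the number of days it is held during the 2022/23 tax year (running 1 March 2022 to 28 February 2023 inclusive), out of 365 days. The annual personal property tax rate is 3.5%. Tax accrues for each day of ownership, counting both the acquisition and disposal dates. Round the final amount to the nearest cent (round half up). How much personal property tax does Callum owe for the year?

£23,306.74

Days held (2022-05-04 to 2022-10-26): 176 out of 365
Tax = £1,381,000 × 3.5% × 176/365 = £23,306.7397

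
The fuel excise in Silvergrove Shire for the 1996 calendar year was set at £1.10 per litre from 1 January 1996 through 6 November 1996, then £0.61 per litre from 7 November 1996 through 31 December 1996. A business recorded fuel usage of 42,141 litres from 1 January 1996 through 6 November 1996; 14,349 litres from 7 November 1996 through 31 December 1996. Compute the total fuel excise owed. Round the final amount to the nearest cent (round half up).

£55,107.99

1 January – 6 November 1996: 42,141 litres at £1.10/litre → £46,355.10
7 November – 31 December 1996: 14,349 litres at £0.61/litre → £8,752.89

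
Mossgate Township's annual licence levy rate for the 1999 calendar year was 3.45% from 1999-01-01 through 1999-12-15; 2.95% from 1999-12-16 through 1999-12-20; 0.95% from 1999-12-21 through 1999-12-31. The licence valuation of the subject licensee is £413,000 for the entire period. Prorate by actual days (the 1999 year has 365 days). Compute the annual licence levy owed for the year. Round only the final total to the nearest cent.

£13,909.05

1999-01-01 to 1999-12-15: 349 days at 3.45% → £413,000 × 3.45% × 349/365 = £13,623.9082
1999-12-16 to 1999-12-20: 5 days at 2.95% → £413,000 × 2.95% × 5/365 = £166.8973
1999-12-21 to 1999-12-31: 11 days at 0.95% → £413,000 × 0.95% × 11/365 = £118.2425
Total = £13,909.0479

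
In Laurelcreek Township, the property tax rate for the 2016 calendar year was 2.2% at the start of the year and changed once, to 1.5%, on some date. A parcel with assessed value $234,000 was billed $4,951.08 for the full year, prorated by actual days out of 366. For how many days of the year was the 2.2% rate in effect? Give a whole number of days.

Let d = days at the first rate; then 366 − d days at the second rate.
$234,000 × [2.2%·d + 1.5%·(366−d)] / 366 = $4,951.08
Solving gives d = 322, so the new rate took effect on 18 Nov 2016.

322 days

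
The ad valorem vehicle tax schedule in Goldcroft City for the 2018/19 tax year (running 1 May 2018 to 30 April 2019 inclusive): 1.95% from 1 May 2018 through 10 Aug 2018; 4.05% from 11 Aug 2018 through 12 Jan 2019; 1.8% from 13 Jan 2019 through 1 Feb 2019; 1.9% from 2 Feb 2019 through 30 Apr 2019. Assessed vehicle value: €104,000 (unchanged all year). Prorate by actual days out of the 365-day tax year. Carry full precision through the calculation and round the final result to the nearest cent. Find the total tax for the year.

€2,934.37

1 May – 10 Aug 2018: 102 days at 1.95% → €104,000 × 1.95% × 102/365 = €566.7288
11 Aug 2018 – 12 Jan 2019: 155 days at 4.05% → €104,000 × 4.05% × 155/365 = €1,788.6575
13 Jan – 1 Feb 2019: 20 days at 1.8% → €104,000 × 1.8% × 20/365 = €102.5753
2 Feb – 30 Apr 2019: 88 days at 1.9% → €104,000 × 1.9% × 88/365 = €476.4055
Total = €2,934.3671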